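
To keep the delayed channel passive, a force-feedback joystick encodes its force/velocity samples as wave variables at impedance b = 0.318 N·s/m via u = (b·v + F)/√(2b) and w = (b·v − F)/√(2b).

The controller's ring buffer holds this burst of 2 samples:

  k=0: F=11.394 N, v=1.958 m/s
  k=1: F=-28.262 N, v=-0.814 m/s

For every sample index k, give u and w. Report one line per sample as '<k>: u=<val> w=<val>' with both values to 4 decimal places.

k=0: b·v=0.318×1.958=0.6226; √(2b)=0.7975; u=(0.6226+11.394)/0.7975=15.0680, w=(0.6226−11.394)/0.7975=-13.5065
k=1: b·v=0.318×(-0.814)=-0.2589; √(2b)=0.7975; u=(-0.2589+(-28.262))/0.7975=-35.7630, w=(-0.2589−(-28.262))/0.7975=35.1138

0: u=15.0680 w=-13.5065
1: u=-35.7630 w=35.1138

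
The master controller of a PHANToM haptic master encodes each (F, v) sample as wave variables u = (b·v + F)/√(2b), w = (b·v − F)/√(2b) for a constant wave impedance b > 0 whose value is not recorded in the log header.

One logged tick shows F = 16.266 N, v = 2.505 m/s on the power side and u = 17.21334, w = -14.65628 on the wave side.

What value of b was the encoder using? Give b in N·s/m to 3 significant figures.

b = 0.521 N·s/m

u + w = 2.5571;  u + w = √(2b)·v, so √(2b) = 2.5571/2.505 = 1.0208.
b = (√(2b))²/2 = 1.0420/2 = 0.5210.
(Check via u − w = 2F/√(2b): u − w = 31.8696, 2F/√(2b) = 31.8697.)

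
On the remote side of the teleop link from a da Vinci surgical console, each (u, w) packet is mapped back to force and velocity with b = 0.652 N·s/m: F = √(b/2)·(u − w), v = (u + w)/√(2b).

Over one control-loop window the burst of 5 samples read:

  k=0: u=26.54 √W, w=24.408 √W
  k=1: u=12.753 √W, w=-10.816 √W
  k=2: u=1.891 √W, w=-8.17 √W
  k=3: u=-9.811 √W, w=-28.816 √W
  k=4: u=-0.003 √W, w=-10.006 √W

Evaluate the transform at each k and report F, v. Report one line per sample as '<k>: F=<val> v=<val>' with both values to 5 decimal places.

k=0: u−w=2.13200, u+w=50.94800; √(b/2)=0.57096, √(2b)=1.14193; F=0.57096×2.132=1.21730, v=50.94800/1.14193=44.61577
k=1: u−w=23.56900, u+w=1.93700; √(b/2)=0.57096, √(2b)=1.14193; F=0.57096×23.569=13.45705, v=1.93700/1.14193=1.69625
k=2: u−w=10.06100, u+w=-6.27900; √(b/2)=0.57096, √(2b)=1.14193; F=0.57096×10.061=5.74447, v=-6.27900/1.14193=-5.49859
k=3: u−w=19.00500, u+w=-38.62700; √(b/2)=0.57096, √(2b)=1.14193; F=0.57096×19.005=10.85117, v=-38.62700/1.14193=-33.82612
k=4: u−w=10.00300, u+w=-10.00900; √(b/2)=0.57096, √(2b)=1.14193; F=0.57096×10.003=5.71135, v=-10.00900/1.14193=-8.76500

0: F=1.21730 v=44.61577
1: F=13.45705 v=1.69625
2: F=5.74447 v=-5.49859
3: F=10.85117 v=-33.82612
4: F=5.71135 v=-8.76500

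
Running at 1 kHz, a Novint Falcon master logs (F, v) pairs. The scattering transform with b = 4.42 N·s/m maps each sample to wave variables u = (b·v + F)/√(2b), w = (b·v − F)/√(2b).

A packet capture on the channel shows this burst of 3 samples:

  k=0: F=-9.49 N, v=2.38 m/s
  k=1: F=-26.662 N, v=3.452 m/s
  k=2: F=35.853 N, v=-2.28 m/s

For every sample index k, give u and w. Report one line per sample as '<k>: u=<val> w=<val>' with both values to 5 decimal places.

0: u=0.34629 w=6.72996
1: u=-3.83563 w=14.09917
2: u=8.66921 w=-15.44813

k=0: b·v=4.42×2.38=10.51960; √(2b)=2.97321; u=(10.51960+(-9.49))/2.97321=0.34629, w=(10.51960−(-9.49))/2.97321=6.72996
k=1: b·v=4.42×3.452=15.25784; √(2b)=2.97321; u=(15.25784+(-26.662))/2.97321=-3.83563, w=(15.25784−(-26.662))/2.97321=14.09917
k=2: b·v=4.42×(-2.28)=-10.07760; √(2b)=2.97321; u=(-10.07760+35.853)/2.97321=8.66921, w=(-10.07760−35.853)/2.97321=-15.44813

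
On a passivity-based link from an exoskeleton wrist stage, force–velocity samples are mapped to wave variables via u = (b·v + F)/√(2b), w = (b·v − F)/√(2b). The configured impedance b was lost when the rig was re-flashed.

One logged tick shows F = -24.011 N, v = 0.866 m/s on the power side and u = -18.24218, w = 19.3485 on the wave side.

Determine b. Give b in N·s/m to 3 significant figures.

u + w = 1.1063;  u + w = √(2b)·v, so √(2b) = 1.1063/0.866 = 1.2775.
b = (√(2b))²/2 = 1.6320/2 = 0.8160.
(Check via u − w = 2F/√(2b): u − w = -37.5907, 2F/√(2b) = -37.5904.)

b = 0.816 N·s/m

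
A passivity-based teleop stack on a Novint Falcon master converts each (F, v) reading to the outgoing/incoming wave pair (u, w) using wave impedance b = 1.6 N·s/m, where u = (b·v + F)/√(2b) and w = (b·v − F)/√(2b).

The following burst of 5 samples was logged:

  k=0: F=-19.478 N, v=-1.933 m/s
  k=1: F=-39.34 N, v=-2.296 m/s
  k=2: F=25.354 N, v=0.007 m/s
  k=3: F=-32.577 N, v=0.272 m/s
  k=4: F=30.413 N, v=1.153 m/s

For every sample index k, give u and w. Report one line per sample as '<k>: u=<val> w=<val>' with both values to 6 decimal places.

0: u=-12.617461 w=9.159605
1: u=-24.045333 w=19.938124
2: u=14.179578 w=-14.167056
3: u=-17.967812 w=18.454381
4: u=18.032658 w=-15.970109

k=0: b·v=1.6×(-1.933)=-3.092800; √(2b)=1.788854; u=(-3.092800+(-19.478))/1.788854=-12.617461, w=(-3.092800−(-19.478))/1.788854=9.159605
k=1: b·v=1.6×(-2.296)=-3.673600; √(2b)=1.788854; u=(-3.673600+(-39.34))/1.788854=-24.045333, w=(-3.673600−(-39.34))/1.788854=19.938124
k=2: b·v=1.6×0.007=0.011200; √(2b)=1.788854; u=(0.011200+25.354)/1.788854=14.179578, w=(0.011200−25.354)/1.788854=-14.167056
k=3: b·v=1.6×0.272=0.435200; √(2b)=1.788854; u=(0.435200+(-32.577))/1.788854=-17.967812, w=(0.435200−(-32.577))/1.788854=18.454381
k=4: b·v=1.6×1.153=1.844800; √(2b)=1.788854; u=(1.844800+30.413)/1.788854=18.032658, w=(1.844800−30.413)/1.788854=-15.970109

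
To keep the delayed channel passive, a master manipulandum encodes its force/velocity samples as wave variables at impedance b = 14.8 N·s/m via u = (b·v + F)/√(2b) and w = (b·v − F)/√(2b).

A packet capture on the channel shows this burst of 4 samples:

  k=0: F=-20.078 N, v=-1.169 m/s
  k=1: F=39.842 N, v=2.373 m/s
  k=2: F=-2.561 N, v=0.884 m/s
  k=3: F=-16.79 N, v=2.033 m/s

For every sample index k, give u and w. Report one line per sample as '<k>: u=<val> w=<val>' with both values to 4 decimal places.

0: u=-6.8704 w=0.5104
1: u=13.7784 w=-0.8678
2: u=1.9340 w=2.8755
3: u=2.4443 w=8.6164

k=0: b·v=14.8×(-1.169)=-17.3012; √(2b)=5.4406; u=(-17.3012+(-20.078))/5.4406=-6.8704, w=(-17.3012−(-20.078))/5.4406=0.5104
k=1: b·v=14.8×2.373=35.1204; √(2b)=5.4406; u=(35.1204+39.842)/5.4406=13.7784, w=(35.1204−39.842)/5.4406=-0.8678
k=2: b·v=14.8×0.884=13.0832; √(2b)=5.4406; u=(13.0832+(-2.561))/5.4406=1.9340, w=(13.0832−(-2.561))/5.4406=2.8755
k=3: b·v=14.8×2.033=30.0884; √(2b)=5.4406; u=(30.0884+(-16.79))/5.4406=2.4443, w=(30.0884−(-16.79))/5.4406=8.6164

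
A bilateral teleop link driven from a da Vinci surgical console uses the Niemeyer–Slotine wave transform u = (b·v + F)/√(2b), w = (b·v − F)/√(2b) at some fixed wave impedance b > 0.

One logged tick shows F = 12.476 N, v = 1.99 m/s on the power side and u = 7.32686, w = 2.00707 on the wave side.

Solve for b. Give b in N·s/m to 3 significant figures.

b = 11 N·s/m

u + w = 9.3339;  u + w = √(2b)·v, so √(2b) = 9.3339/1.99 = 4.6904.
b = (√(2b))²/2 = 22.0000/2 = 11.0000.
(Check via u − w = 2F/√(2b): u − w = 5.3198, 2F/√(2b) = 5.3198.)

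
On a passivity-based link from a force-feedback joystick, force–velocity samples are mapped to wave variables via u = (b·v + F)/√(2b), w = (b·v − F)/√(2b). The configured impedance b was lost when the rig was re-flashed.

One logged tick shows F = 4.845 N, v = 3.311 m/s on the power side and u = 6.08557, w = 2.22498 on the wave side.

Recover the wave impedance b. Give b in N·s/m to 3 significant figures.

u + w = 8.31055;  u + w = √(2b)·v, so √(2b) = 8.31055/3.311 = 2.50998.
b = (√(2b))²/2 = 6.30001/2 = 3.15000.
(Check via u − w = 2F/√(2b): u − w = 3.86059, 2F/√(2b) = 3.86059.)

b = 3.15 N·s/m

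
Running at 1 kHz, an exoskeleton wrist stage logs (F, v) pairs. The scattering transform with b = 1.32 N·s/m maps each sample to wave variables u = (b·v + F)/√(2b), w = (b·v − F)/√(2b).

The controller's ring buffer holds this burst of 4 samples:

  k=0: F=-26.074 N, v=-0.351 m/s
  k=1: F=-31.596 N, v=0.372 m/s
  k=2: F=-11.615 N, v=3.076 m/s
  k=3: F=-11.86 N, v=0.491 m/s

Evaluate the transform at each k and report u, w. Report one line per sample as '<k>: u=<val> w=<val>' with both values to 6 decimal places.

0: u=-16.332591 w=15.762284
1: u=-19.143780 w=19.748208
2: u=-4.649584 w=9.647493
3: u=-6.900435 w=7.698216

k=0: b·v=1.32×(-0.351)=-0.463320; √(2b)=1.624808; u=(-0.463320+(-26.074))/1.624808=-16.332591, w=(-0.463320−(-26.074))/1.624808=15.762284
k=1: b·v=1.32×0.372=0.491040; √(2b)=1.624808; u=(0.491040+(-31.596))/1.624808=-19.143780, w=(0.491040−(-31.596))/1.624808=19.748208
k=2: b·v=1.32×3.076=4.060320; √(2b)=1.624808; u=(4.060320+(-11.615))/1.624808=-4.649584, w=(4.060320−(-11.615))/1.624808=9.647493
k=3: b·v=1.32×0.491=0.648120; √(2b)=1.624808; u=(0.648120+(-11.86))/1.624808=-6.900435, w=(0.648120−(-11.86))/1.624808=7.698216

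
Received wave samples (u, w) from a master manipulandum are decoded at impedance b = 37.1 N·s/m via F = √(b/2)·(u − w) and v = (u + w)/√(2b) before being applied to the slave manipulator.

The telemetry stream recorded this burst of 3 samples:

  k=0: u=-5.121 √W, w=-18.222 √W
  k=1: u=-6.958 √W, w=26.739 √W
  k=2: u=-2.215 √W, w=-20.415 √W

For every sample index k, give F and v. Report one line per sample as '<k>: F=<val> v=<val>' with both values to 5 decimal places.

0: F=56.42563 v=-2.70991
1: F=-145.13200 v=2.29639
2: F=78.38687 v=-2.62714

k=0: u−w=13.10100, u+w=-23.34300; √(b/2)=4.30697, √(2b)=8.61394; F=4.30697×13.101=56.42563, v=-23.34300/8.61394=-2.70991
k=1: u−w=-33.69700, u+w=19.78100; √(b/2)=4.30697, √(2b)=8.61394; F=4.30697×(-33.697)=-145.13200, v=19.78100/8.61394=2.29639
k=2: u−w=18.20000, u+w=-22.63000; √(b/2)=4.30697, √(2b)=8.61394; F=4.30697×18.2=78.38687, v=-22.63000/8.61394=-2.62714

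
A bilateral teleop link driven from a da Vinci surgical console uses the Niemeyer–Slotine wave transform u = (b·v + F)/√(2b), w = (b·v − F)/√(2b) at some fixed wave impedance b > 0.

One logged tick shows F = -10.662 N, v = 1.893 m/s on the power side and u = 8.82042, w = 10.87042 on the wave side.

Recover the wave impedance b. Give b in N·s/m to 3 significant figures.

u + w = 19.69084;  u + w = √(2b)·v, so √(2b) = 19.69084/1.893 = 10.40192.
b = (√(2b))²/2 = 108.20000/2 = 54.10000.
(Check via u − w = 2F/√(2b): u − w = -2.05000, 2F/√(2b) = -2.05001.)

b = 54.1 N·s/m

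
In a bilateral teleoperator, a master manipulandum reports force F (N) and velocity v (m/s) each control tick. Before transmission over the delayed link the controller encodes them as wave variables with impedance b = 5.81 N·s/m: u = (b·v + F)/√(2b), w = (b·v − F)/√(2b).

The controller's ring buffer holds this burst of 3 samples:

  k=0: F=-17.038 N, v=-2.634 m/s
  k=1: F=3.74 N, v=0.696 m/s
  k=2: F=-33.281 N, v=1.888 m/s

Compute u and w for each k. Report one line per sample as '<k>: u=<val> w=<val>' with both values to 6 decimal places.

0: u=-9.487628 w=0.508817
1: u=2.283423 w=0.089110
2: u=-6.545306 w=12.981144

k=0: b·v=5.81×(-2.634)=-15.303540; √(2b)=3.408812; u=(-15.303540+(-17.038))/3.408812=-9.487628, w=(-15.303540−(-17.038))/3.408812=0.508817
k=1: b·v=5.81×0.696=4.043760; √(2b)=3.408812; u=(4.043760+3.74)/3.408812=2.283423, w=(4.043760−3.74)/3.408812=0.089110
k=2: b·v=5.81×1.888=10.969280; √(2b)=3.408812; u=(10.969280+(-33.281))/3.408812=-6.545306, w=(10.969280−(-33.281))/3.408812=12.981144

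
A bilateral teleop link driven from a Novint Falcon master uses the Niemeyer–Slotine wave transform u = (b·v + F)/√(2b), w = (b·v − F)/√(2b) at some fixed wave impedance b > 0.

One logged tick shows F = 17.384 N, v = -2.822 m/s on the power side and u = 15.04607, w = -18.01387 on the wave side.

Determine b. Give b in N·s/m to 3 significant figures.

b = 0.553 N·s/m

u + w = -2.9678;  u + w = √(2b)·v, so √(2b) = -2.9678/(-2.822) = 1.0517.
b = (√(2b))²/2 = 1.1060/2 = 0.5530.
(Check via u − w = 2F/√(2b): u − w = 33.0599, 2F/√(2b) = 33.0599.)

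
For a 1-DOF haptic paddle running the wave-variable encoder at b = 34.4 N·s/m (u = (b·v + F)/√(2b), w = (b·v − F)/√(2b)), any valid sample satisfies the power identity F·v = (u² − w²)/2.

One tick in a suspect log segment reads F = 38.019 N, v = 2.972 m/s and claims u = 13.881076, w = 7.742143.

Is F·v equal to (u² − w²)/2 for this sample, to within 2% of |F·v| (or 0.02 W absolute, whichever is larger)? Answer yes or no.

no

F·v = 38.019×2.972 = 112.992468 W.
(u² − w²)/2 = (192.684271 − 59.940778)/2 = 66.371746 W.
|Δ| = 46.620722;  2% of max(1, |F·v|) = 2.259849.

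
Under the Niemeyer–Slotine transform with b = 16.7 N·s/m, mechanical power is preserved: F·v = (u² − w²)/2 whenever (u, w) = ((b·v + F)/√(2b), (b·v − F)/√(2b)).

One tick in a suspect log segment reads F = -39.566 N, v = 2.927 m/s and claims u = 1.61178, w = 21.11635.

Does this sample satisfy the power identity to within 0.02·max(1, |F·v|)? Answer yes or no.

no

F·v = (-39.566)×2.927 = -115.8097 W.
(u² − w²)/2 = (2.5978 − 445.9002)/2 = -221.6512 W.
|Δ| = 105.8415;  2% of max(1, |F·v|) = 2.3162.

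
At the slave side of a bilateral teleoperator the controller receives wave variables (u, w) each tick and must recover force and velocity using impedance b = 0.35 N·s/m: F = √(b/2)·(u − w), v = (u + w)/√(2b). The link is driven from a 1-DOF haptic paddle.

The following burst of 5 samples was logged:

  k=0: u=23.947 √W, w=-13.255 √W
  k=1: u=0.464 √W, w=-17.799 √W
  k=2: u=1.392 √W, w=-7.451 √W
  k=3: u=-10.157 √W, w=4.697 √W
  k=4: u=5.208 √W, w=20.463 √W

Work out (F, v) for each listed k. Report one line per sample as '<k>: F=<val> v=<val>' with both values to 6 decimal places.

k=0: u−w=37.202000, u+w=10.692000; √(b/2)=0.418330, √(2b)=0.836660; F=0.418330×37.202=15.562713, v=10.692000/0.836660=12.779384
k=1: u−w=18.263000, u+w=-17.335000; √(b/2)=0.418330, √(2b)=0.836660; F=0.418330×18.263=7.639961, v=-17.335000/0.836660=-20.719288
k=2: u−w=8.843000, u+w=-6.059000; √(b/2)=0.418330, √(2b)=0.836660; F=0.418330×8.843=3.699292, v=-6.059000/0.836660=-7.241890
k=3: u−w=-14.854000, u+w=-5.460000; √(b/2)=0.418330, √(2b)=0.836660; F=0.418330×(-14.854)=-6.213874, v=-5.460000/0.836660=-6.525948
k=4: u−w=-15.255000, u+w=25.671000; √(b/2)=0.418330, √(2b)=0.836660; F=0.418330×(-15.255)=-6.381624, v=25.671000/0.836660=30.682714

0: F=15.562713 v=12.779384
1: F=7.639961 v=-20.719288
2: F=3.699292 v=-7.241890
3: F=-6.213874 v=-6.525948
4: F=-6.381624 v=30.682714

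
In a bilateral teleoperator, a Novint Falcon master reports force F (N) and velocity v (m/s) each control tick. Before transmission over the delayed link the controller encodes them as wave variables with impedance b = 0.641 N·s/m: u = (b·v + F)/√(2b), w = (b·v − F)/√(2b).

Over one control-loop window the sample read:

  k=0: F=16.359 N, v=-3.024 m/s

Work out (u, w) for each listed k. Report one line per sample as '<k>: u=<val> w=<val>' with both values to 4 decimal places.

0: u=12.7362 w=-16.1601

k=0: b·v=0.641×(-3.024)=-1.9384; √(2b)=1.1323; u=(-1.9384+16.359)/1.1323=12.7362, w=(-1.9384−16.359)/1.1323=-16.1601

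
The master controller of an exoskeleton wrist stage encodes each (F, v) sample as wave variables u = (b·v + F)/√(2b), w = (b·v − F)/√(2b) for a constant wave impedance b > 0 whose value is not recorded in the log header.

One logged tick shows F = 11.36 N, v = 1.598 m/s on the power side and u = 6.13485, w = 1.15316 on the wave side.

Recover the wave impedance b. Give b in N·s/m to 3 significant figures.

b = 10.4 N·s/m

u + w = 7.28801;  u + w = √(2b)·v, so √(2b) = 7.28801/1.598 = 4.56071.
b = (√(2b))²/2 = 20.80005/2 = 10.40002.
(Check via u − w = 2F/√(2b): u − w = 4.98169, 2F/√(2b) = 4.98168.)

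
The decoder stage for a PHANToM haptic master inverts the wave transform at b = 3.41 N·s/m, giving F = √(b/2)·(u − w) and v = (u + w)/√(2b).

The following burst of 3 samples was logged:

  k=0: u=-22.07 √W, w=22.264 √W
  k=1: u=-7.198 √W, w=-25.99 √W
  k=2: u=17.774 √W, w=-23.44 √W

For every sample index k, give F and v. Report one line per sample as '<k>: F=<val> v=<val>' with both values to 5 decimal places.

k=0: u−w=-44.33400, u+w=0.19400; √(b/2)=1.30576, √(2b)=2.61151; F=1.30576×(-44.334)=-57.88941, v=0.19400/2.61151=0.07429
k=1: u−w=18.79200, u+w=-33.18800; √(b/2)=1.30576, √(2b)=2.61151; F=1.30576×18.792=24.53778, v=-33.18800/2.61151=-12.70834
k=2: u−w=41.21400, u+w=-5.66600; √(b/2)=1.30576, √(2b)=2.61151; F=1.30576×41.214=53.81545, v=-5.66600/2.61151=-2.16962

0: F=-57.88941 v=0.07429
1: F=24.53778 v=-12.70834
2: F=53.81545 v=-2.16962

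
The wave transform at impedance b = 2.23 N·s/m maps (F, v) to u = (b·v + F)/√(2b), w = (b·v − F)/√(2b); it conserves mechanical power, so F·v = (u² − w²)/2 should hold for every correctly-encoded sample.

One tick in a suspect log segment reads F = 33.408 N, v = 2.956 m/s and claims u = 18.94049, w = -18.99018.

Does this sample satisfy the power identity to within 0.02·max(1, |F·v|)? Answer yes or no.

F·v = 33.408×2.956 = 98.7540 W.
(u² − w²)/2 = (358.7422 − 360.6269)/2 = -0.9424 W.
|Δ| = 99.6964;  2% of max(1, |F·v|) = 1.9751.

no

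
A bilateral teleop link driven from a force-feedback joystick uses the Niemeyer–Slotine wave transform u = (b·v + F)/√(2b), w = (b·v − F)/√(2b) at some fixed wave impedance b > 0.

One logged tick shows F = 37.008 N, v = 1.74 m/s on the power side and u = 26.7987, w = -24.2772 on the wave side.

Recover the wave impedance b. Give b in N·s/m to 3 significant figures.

b = 1.05 N·s/m

u + w = 2.5215;  u + w = √(2b)·v, so √(2b) = 2.5215/1.74 = 1.4491.
b = (√(2b))²/2 = 2.1000/2 = 1.0500.
(Check via u − w = 2F/√(2b): u − w = 51.0759, 2F/√(2b) = 51.0759.)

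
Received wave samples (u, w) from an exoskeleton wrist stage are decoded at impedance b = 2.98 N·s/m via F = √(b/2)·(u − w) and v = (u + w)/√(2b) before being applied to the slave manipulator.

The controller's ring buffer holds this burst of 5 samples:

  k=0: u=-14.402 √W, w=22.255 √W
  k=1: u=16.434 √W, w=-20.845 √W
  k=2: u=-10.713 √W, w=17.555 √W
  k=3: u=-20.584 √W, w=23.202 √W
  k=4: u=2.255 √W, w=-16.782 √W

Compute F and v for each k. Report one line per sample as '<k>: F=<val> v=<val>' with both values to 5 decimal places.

k=0: u−w=-36.65700, u+w=7.85300; √(b/2)=1.22066, √(2b)=2.44131; F=1.22066×(-36.657)=-44.74557, v=7.85300/2.44131=3.21671
k=1: u−w=37.27900, u+w=-4.41100; √(b/2)=1.22066, √(2b)=2.44131; F=1.22066×37.279=45.50482, v=-4.41100/2.44131=-1.80682
k=2: u−w=-28.26800, u+w=6.84200; √(b/2)=1.22066, √(2b)=2.44131; F=1.22066×(-28.268)=-34.50549, v=6.84200/2.44131=2.80259
k=3: u−w=-43.78600, u+w=2.61800; √(b/2)=1.22066, √(2b)=2.44131; F=1.22066×(-43.786)=-53.44762, v=2.61800/2.44131=1.07237
k=4: u−w=19.03700, u+w=-14.52700; √(b/2)=1.22066, √(2b)=2.44131; F=1.22066×19.037=23.23762, v=-14.52700/2.44131=-5.95049

0: F=-44.74557 v=3.21671
1: F=45.50482 v=-1.80682
2: F=-34.50549 v=2.80259
3: F=-53.44762 v=1.07237
4: F=23.23762 v=-5.95049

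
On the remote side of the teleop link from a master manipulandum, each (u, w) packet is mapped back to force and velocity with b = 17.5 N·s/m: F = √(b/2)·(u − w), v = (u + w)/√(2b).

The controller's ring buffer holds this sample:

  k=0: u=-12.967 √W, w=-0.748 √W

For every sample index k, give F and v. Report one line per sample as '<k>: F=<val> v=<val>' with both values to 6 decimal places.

k=0: u−w=-12.219000, u+w=-13.715000; √(b/2)=2.958040, √(2b)=5.916080; F=2.958040×(-12.219)=-36.144289, v=-13.715000/5.916080=-2.318258

0: F=-36.144289 v=-2.318258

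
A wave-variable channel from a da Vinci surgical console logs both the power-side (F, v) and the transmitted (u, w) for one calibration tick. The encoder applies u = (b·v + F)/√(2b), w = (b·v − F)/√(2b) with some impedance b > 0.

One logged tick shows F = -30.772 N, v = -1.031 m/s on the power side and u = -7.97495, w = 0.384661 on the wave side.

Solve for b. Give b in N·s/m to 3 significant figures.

b = 27.1 N·s/m

u + w = -7.590289;  u + w = √(2b)·v, so √(2b) = -7.590289/(-1.031) = 7.362065.
b = (√(2b))²/2 = 54.200001/2 = 27.100000.
(Check via u − w = 2F/√(2b): u − w = -8.359611, 2F/√(2b) = -8.359611.)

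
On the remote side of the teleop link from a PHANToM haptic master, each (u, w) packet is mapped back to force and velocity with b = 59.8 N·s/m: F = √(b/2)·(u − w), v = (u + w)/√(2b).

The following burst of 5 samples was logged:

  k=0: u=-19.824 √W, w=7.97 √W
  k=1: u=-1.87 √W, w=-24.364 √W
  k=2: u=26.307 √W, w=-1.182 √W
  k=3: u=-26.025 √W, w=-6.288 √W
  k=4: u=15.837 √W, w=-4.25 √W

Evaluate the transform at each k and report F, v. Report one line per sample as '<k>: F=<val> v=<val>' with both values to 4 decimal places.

0: F=-151.9801 v=-1.0839
1: F=122.9992 v=-2.3988
2: F=150.3123 v=2.2974
3: F=-107.9237 v=-2.9547
4: F=109.8375 v=1.0595

k=0: u−w=-27.7940, u+w=-11.8540; √(b/2)=5.4681, √(2b)=10.9362; F=5.4681×(-27.794)=-151.9801, v=-11.8540/10.9362=-1.0839
k=1: u−w=22.4940, u+w=-26.2340; √(b/2)=5.4681, √(2b)=10.9362; F=5.4681×22.494=122.9992, v=-26.2340/10.9362=-2.3988
k=2: u−w=27.4890, u+w=25.1250; √(b/2)=5.4681, √(2b)=10.9362; F=5.4681×27.489=150.3123, v=25.1250/10.9362=2.2974
k=3: u−w=-19.7370, u+w=-32.3130; √(b/2)=5.4681, √(2b)=10.9362; F=5.4681×(-19.737)=-107.9237, v=-32.3130/10.9362=-2.9547
k=4: u−w=20.0870, u+w=11.5870; √(b/2)=5.4681, √(2b)=10.9362; F=5.4681×20.087=109.8375, v=11.5870/10.9362=1.0595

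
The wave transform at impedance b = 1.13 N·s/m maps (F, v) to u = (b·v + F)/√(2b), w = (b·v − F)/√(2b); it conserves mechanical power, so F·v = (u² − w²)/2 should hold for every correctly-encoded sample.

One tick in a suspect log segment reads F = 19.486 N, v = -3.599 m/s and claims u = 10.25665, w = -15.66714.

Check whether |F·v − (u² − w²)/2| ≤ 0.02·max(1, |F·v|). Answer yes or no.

F·v = 19.486×(-3.599) = -70.1301 W.
(u² − w²)/2 = (105.1989 − 245.4593)/2 = -70.1302 W.
|Δ| = 0.0001;  2% of max(1, |F·v|) = 1.4026.

yes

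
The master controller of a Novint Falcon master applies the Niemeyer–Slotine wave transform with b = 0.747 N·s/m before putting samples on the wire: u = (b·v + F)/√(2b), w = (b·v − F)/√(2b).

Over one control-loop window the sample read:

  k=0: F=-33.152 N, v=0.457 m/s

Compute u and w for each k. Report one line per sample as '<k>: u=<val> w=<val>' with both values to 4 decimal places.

k=0: b·v=0.747×0.457=0.3414; √(2b)=1.2223; u=(0.3414+(-33.152))/1.2223=-26.8435, w=(0.3414−(-33.152))/1.2223=27.4021

0: u=-26.8435 w=27.4021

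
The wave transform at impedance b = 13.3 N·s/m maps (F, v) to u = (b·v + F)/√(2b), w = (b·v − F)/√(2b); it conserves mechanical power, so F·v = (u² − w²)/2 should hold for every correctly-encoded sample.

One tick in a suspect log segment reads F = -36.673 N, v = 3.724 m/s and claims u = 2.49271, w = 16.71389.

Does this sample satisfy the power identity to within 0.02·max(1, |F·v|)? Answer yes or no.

yes

F·v = (-36.673)×3.724 = -136.570252 W.
(u² − w²)/2 = (6.213603 − 279.354119)/2 = -136.570258 W.
|Δ| = 0.000006;  2% of max(1, |F·v|) = 2.731405.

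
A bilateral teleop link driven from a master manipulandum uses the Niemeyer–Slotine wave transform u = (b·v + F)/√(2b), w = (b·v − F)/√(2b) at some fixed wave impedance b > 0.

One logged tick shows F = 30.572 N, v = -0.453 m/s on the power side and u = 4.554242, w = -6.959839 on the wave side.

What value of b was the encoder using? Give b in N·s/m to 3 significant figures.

b = 14.1 N·s/m

u + w = -2.405597;  u + w = √(2b)·v, so √(2b) = -2.405597/(-0.453) = 5.310369.
b = (√(2b))²/2 = 28.200015/2 = 14.100008.
(Check via u − w = 2F/√(2b): u − w = 11.514081, 2F/√(2b) = 11.514078.)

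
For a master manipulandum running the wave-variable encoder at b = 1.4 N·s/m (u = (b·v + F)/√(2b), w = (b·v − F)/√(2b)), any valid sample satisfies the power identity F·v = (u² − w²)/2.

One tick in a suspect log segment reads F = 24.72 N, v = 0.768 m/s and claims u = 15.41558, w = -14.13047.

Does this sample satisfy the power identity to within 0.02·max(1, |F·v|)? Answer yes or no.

yes

F·v = 24.72×0.768 = 18.98496 W.
(u² − w²)/2 = (237.64011 − 199.67018)/2 = 18.98496 W.
|Δ| = 0.00000;  2% of max(1, |F·v|) = 0.37970.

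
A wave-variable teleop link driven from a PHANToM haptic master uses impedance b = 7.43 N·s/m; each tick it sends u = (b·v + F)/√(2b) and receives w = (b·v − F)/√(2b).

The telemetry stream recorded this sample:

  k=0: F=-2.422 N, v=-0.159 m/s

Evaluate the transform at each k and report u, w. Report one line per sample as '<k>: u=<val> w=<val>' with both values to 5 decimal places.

0: u=-0.93476 w=0.32183

k=0: b·v=7.43×(-0.159)=-1.18137; √(2b)=3.85487; u=(-1.18137+(-2.422))/3.85487=-0.93476, w=(-1.18137−(-2.422))/3.85487=0.32183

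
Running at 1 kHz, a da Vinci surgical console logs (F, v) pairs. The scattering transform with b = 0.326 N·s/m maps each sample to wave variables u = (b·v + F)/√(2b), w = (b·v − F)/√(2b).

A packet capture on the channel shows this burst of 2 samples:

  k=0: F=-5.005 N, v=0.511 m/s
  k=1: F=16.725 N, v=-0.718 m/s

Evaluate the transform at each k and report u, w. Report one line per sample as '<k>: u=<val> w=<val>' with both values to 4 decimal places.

0: u=-5.9921 w=6.4047
1: u=20.4231 w=-21.0028

k=0: b·v=0.326×0.511=0.1666; √(2b)=0.8075; u=(0.1666+(-5.005))/0.8075=-5.9921, w=(0.1666−(-5.005))/0.8075=6.4047
k=1: b·v=0.326×(-0.718)=-0.2341; √(2b)=0.8075; u=(-0.2341+16.725)/0.8075=20.4231, w=(-0.2341−16.725)/0.8075=-21.0028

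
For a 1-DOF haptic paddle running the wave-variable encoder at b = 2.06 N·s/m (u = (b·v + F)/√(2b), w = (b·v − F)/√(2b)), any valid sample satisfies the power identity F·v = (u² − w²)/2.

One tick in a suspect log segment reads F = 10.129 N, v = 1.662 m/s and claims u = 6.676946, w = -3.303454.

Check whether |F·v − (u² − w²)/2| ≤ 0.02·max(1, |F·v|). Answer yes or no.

yes

F·v = 10.129×1.662 = 16.834398 W.
(u² − w²)/2 = (44.581608 − 10.912808)/2 = 16.834400 W.
|Δ| = 0.000002;  2% of max(1, |F·v|) = 0.336688.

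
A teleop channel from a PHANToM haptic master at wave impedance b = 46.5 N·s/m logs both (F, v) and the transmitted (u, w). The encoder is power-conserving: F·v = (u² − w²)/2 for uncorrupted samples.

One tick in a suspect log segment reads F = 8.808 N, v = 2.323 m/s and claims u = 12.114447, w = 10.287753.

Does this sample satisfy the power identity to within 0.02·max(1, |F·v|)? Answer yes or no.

yes

F·v = 8.808×2.323 = 20.460984 W.
(u² − w²)/2 = (146.759826 − 105.837862)/2 = 20.460982 W.
|Δ| = 0.000002;  2% of max(1, |F·v|) = 0.409220.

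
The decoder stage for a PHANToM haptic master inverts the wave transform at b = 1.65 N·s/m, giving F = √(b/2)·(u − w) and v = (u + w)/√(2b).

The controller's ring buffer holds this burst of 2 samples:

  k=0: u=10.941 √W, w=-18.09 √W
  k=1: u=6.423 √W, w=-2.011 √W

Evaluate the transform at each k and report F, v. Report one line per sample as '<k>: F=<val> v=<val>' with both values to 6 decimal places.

0: F=26.368715 v=-3.935395
1: F=7.660561 v=2.428726

k=0: u−w=29.031000, u+w=-7.149000; √(b/2)=0.908295, √(2b)=1.816590; F=0.908295×29.031=26.368715, v=-7.149000/1.816590=-3.935395
k=1: u−w=8.434000, u+w=4.412000; √(b/2)=0.908295, √(2b)=1.816590; F=0.908295×8.434=7.660561, v=4.412000/1.816590=2.428726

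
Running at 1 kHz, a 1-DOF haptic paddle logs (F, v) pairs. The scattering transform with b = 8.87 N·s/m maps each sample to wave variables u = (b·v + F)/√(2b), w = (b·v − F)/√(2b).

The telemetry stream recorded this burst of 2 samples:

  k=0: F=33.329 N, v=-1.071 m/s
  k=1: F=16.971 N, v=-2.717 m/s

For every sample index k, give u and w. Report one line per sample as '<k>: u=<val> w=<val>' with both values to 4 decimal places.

0: u=5.6576 w=-10.1685
1: u=-1.6925 w=-9.7512

k=0: b·v=8.87×(-1.071)=-9.4998; √(2b)=4.2119; u=(-9.4998+33.329)/4.2119=5.6576, w=(-9.4998−33.329)/4.2119=-10.1685
k=1: b·v=8.87×(-2.717)=-24.0998; √(2b)=4.2119; u=(-24.0998+16.971)/4.2119=-1.6925, w=(-24.0998−16.971)/4.2119=-9.7512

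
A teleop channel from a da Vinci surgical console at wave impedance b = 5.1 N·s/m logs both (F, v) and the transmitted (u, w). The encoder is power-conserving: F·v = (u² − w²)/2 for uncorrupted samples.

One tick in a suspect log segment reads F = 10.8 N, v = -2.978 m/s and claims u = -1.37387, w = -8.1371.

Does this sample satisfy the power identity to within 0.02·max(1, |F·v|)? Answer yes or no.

yes

F·v = 10.8×(-2.978) = -32.16240 W.
(u² − w²)/2 = (1.88752 − 66.21240)/2 = -32.16244 W.
|Δ| = 0.00004;  2% of max(1, |F·v|) = 0.64325.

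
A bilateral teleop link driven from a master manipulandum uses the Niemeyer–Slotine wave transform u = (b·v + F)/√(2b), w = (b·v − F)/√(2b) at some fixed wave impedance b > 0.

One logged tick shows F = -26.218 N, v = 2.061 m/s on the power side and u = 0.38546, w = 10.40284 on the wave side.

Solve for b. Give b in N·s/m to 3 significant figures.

u + w = 10.78830;  u + w = √(2b)·v, so √(2b) = 10.78830/2.061 = 5.23450.
b = (√(2b))²/2 = 27.39997/2 = 13.69998.
(Check via u − w = 2F/√(2b): u − w = -10.01738, 2F/√(2b) = -10.01739.)

b = 13.7 N·s/m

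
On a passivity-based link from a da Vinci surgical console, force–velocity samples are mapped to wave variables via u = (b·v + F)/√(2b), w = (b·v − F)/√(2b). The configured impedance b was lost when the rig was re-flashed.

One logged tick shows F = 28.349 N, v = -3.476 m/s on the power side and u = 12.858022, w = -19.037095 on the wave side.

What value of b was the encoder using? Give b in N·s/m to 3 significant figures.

b = 1.58 N·s/m

u + w = -6.179073;  u + w = √(2b)·v, so √(2b) = -6.179073/(-3.476) = 1.777639.
b = (√(2b))²/2 = 3.160000/2 = 1.580000.
(Check via u − w = 2F/√(2b): u − w = 31.895117, 2F/√(2b) = 31.895116.)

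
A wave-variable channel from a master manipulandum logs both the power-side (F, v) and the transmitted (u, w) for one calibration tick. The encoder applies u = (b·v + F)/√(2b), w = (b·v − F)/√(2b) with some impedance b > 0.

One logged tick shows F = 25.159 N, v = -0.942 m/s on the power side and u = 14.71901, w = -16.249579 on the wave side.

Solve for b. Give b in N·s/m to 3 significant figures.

u + w = -1.530569;  u + w = √(2b)·v, so √(2b) = -1.530569/(-0.942) = 1.624808.
b = (√(2b))²/2 = 2.640001/2 = 1.320000.
(Check via u − w = 2F/√(2b): u − w = 30.968589, 2F/√(2b) = 30.968585.)

b = 1.32 N·s/m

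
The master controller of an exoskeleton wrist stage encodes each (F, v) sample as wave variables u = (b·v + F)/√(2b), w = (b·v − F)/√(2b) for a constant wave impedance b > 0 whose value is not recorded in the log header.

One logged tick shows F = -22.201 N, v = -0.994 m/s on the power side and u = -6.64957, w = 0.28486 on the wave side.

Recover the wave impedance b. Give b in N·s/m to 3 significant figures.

u + w = -6.36471;  u + w = √(2b)·v, so √(2b) = -6.36471/(-0.994) = 6.40313.
b = (√(2b))²/2 = 41.00006/2 = 20.50003.
(Check via u − w = 2F/√(2b): u − w = -6.93443, 2F/√(2b) = -6.93442.)

b = 20.5 N·s/m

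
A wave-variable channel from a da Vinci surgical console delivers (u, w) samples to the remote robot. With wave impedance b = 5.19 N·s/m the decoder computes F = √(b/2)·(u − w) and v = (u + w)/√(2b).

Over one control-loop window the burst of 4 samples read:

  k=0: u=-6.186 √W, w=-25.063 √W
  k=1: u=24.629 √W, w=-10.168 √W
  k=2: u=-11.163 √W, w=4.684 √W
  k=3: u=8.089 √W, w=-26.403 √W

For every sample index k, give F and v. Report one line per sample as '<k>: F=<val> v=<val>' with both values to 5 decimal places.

k=0: u−w=18.87700, u+w=-31.24900; √(b/2)=1.61090, √(2b)=3.22180; F=1.61090×18.877=30.40897, v=-31.24900/3.22180=-9.69923
k=1: u−w=34.79700, u+w=14.46100; √(b/2)=1.61090, √(2b)=3.22180; F=1.61090×34.797=56.05450, v=14.46100/3.22180=4.48848
k=2: u−w=-15.84700, u+w=-6.47900; √(b/2)=1.61090, √(2b)=3.22180; F=1.61090×(-15.847)=-25.52794, v=-6.47900/3.22180=-2.01099
k=3: u−w=34.49200, u+w=-18.31400; √(b/2)=1.61090, √(2b)=3.22180; F=1.61090×34.492=55.56318, v=-18.31400/3.22180=-5.68440

0: F=30.40897 v=-9.69923
1: F=56.05450 v=4.48848
2: F=-25.52794 v=-2.01099
3: F=55.56318 v=-5.68440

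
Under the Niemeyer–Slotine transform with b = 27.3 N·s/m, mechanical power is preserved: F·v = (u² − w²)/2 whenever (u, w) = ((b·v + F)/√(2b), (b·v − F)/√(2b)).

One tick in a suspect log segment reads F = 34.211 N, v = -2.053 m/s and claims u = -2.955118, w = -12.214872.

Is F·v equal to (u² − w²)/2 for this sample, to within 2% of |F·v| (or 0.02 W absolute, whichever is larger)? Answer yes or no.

yes

F·v = 34.211×(-2.053) = -70.235183 W.
(u² − w²)/2 = (8.732722 − 149.203098)/2 = -70.235188 W.
|Δ| = 0.000005;  2% of max(1, |F·v|) = 1.404704.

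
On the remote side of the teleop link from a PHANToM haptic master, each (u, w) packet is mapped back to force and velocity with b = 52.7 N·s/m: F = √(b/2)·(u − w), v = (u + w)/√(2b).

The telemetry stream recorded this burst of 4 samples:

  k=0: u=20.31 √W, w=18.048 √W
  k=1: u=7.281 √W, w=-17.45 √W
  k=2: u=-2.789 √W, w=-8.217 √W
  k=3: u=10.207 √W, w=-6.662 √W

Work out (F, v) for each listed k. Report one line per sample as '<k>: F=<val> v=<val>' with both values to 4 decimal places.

0: F=11.6114 v=3.7362
1: F=126.9498 v=-0.9905
2: F=27.8631 v=-1.0720
3: F=86.5924 v=0.3453

k=0: u−w=2.2620, u+w=38.3580; √(b/2)=5.1332, √(2b)=10.2665; F=5.1332×2.262=11.6114, v=38.3580/10.2665=3.7362
k=1: u−w=24.7310, u+w=-10.1690; √(b/2)=5.1332, √(2b)=10.2665; F=5.1332×24.731=126.9498, v=-10.1690/10.2665=-0.9905
k=2: u−w=5.4280, u+w=-11.0060; √(b/2)=5.1332, √(2b)=10.2665; F=5.1332×5.428=27.8631, v=-11.0060/10.2665=-1.0720
k=3: u−w=16.8690, u+w=3.5450; √(b/2)=5.1332, √(2b)=10.2665; F=5.1332×16.869=86.5924, v=3.5450/10.2665=0.3453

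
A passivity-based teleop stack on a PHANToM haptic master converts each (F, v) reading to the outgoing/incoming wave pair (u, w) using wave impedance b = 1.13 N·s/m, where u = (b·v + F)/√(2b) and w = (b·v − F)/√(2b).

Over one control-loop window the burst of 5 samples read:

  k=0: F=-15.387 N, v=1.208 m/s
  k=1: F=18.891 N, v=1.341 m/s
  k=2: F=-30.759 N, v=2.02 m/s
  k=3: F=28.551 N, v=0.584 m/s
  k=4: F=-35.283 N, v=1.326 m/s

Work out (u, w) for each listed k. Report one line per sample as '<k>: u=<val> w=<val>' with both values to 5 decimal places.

0: u=-9.32727 w=11.14329
1: u=13.57409 w=-11.55812
2: u=-18.94222 w=21.97895
3: u=19.43081 w=-18.55287
4: u=-22.47319 w=24.46661

k=0: b·v=1.13×1.208=1.36504; √(2b)=1.50333; u=(1.36504+(-15.387))/1.50333=-9.32727, w=(1.36504−(-15.387))/1.50333=11.14329
k=1: b·v=1.13×1.341=1.51533; √(2b)=1.50333; u=(1.51533+18.891)/1.50333=13.57409, w=(1.51533−18.891)/1.50333=-11.55812
k=2: b·v=1.13×2.02=2.28260; √(2b)=1.50333; u=(2.28260+(-30.759))/1.50333=-18.94222, w=(2.28260−(-30.759))/1.50333=21.97895
k=3: b·v=1.13×0.584=0.65992; √(2b)=1.50333; u=(0.65992+28.551)/1.50333=19.43081, w=(0.65992−28.551)/1.50333=-18.55287
k=4: b·v=1.13×1.326=1.49838; √(2b)=1.50333; u=(1.49838+(-35.283))/1.50333=-22.47319, w=(1.49838−(-35.283))/1.50333=24.46661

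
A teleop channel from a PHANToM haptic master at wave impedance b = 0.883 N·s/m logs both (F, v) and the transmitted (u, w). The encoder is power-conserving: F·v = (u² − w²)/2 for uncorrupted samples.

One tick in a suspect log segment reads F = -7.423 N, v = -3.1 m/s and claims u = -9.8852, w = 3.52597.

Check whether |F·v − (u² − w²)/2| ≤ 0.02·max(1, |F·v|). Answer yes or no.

no

F·v = (-7.423)×(-3.1) = 23.0113 W.
(u² − w²)/2 = (97.7172 − 12.4325)/2 = 42.6424 W.
|Δ| = 19.6311;  2% of max(1, |F·v|) = 0.4602.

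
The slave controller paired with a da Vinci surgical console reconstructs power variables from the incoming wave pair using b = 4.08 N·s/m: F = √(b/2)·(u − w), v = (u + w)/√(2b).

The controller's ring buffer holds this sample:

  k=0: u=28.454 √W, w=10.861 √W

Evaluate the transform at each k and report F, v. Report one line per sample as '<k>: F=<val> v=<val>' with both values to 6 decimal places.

0: F=25.127830 v=13.763003

k=0: u−w=17.593000, u+w=39.315000; √(b/2)=1.428286, √(2b)=2.856571; F=1.428286×17.593=25.127830, v=39.315000/2.856571=13.763003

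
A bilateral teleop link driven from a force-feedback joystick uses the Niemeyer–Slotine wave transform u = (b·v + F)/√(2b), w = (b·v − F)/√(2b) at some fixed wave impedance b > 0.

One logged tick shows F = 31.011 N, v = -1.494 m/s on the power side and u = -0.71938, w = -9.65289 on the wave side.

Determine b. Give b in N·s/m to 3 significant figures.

u + w = -10.3723;  u + w = √(2b)·v, so √(2b) = -10.3723/(-1.494) = 6.9426.
b = (√(2b))²/2 = 48.1999/2 = 24.1000.
(Check via u − w = 2F/√(2b): u − w = 8.9335, 2F/√(2b) = 8.9335.)

b = 24.1 N·s/m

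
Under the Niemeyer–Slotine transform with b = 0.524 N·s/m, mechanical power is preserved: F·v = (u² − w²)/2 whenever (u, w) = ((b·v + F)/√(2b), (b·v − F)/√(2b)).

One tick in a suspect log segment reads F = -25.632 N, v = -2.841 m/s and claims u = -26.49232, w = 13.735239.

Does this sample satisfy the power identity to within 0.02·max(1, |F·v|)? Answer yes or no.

no

F·v = (-25.632)×(-2.841) = 72.820512 W.
(u² − w²)/2 = (701.843019 − 188.656790)/2 = 256.593114 W.
|Δ| = 183.772602;  2% of max(1, |F·v|) = 1.456410.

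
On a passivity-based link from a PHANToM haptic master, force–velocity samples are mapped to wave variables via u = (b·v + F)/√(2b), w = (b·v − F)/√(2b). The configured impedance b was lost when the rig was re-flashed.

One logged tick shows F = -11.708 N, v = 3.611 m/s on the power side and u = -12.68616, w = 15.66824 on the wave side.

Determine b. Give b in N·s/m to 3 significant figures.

u + w = 2.98208;  u + w = √(2b)·v, so √(2b) = 2.98208/3.611 = 0.82583.
b = (√(2b))²/2 = 0.68200/2 = 0.34100.
(Check via u − w = 2F/√(2b): u − w = -28.35440, 2F/√(2b) = -28.35443.)

b = 0.341 N·s/m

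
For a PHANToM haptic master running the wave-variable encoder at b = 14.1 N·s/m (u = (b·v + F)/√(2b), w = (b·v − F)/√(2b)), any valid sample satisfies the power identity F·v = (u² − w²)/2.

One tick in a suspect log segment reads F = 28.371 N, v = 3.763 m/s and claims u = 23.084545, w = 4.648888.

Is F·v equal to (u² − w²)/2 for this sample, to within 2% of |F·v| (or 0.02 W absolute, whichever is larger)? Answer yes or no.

F·v = 28.371×3.763 = 106.760073 W.
(u² − w²)/2 = (532.896218 − 21.612160)/2 = 255.642029 W.
|Δ| = 148.881956;  2% of max(1, |F·v|) = 2.135201.

no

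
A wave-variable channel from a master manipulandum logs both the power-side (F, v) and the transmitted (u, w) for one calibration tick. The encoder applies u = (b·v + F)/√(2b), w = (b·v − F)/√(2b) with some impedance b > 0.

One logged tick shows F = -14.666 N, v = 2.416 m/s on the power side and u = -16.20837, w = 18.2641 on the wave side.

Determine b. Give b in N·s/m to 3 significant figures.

u + w = 2.0557;  u + w = √(2b)·v, so √(2b) = 2.0557/2.416 = 0.8509.
b = (√(2b))²/2 = 0.7240/2 = 0.3620.
(Check via u − w = 2F/√(2b): u − w = -34.4725, 2F/√(2b) = -34.4725.)

b = 0.362 N·s/m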